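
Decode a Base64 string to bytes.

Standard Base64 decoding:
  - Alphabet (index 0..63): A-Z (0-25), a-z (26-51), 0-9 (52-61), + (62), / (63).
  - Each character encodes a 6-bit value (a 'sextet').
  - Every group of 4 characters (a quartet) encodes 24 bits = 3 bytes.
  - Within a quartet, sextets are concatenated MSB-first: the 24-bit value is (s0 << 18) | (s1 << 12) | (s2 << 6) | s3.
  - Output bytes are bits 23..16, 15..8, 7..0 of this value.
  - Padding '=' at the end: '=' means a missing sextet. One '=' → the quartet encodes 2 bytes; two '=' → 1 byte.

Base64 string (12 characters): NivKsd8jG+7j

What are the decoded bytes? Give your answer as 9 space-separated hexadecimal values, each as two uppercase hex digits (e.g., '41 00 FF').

After char 0 ('N'=13): chars_in_quartet=1 acc=0xD bytes_emitted=0
After char 1 ('i'=34): chars_in_quartet=2 acc=0x362 bytes_emitted=0
After char 2 ('v'=47): chars_in_quartet=3 acc=0xD8AF bytes_emitted=0
After char 3 ('K'=10): chars_in_quartet=4 acc=0x362BCA -> emit 36 2B CA, reset; bytes_emitted=3
After char 4 ('s'=44): chars_in_quartet=1 acc=0x2C bytes_emitted=3
After char 5 ('d'=29): chars_in_quartet=2 acc=0xB1D bytes_emitted=3
After char 6 ('8'=60): chars_in_quartet=3 acc=0x2C77C bytes_emitted=3
After char 7 ('j'=35): chars_in_quartet=4 acc=0xB1DF23 -> emit B1 DF 23, reset; bytes_emitted=6
After char 8 ('G'=6): chars_in_quartet=1 acc=0x6 bytes_emitted=6
After char 9 ('+'=62): chars_in_quartet=2 acc=0x1BE bytes_emitted=6
After char 10 ('7'=59): chars_in_quartet=3 acc=0x6FBB bytes_emitted=6
After char 11 ('j'=35): chars_in_quartet=4 acc=0x1BEEE3 -> emit 1B EE E3, reset; bytes_emitted=9

Answer: 36 2B CA B1 DF 23 1B EE E3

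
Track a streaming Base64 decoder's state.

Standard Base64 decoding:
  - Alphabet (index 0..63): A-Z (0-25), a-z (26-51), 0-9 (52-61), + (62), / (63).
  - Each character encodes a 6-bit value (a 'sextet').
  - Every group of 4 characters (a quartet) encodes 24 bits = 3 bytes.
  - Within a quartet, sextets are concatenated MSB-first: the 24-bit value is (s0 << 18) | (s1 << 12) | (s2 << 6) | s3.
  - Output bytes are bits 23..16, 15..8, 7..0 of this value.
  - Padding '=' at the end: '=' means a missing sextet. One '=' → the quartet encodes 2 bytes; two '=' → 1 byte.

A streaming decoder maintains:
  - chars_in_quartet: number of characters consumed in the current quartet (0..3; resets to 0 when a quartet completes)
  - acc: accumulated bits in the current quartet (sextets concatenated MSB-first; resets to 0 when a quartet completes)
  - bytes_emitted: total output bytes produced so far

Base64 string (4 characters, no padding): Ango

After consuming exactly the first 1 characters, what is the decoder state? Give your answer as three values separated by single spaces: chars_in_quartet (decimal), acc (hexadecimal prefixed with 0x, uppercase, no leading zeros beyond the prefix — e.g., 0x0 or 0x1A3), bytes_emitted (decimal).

Answer: 1 0x0 0

Derivation:
After char 0 ('A'=0): chars_in_quartet=1 acc=0x0 bytes_emitted=0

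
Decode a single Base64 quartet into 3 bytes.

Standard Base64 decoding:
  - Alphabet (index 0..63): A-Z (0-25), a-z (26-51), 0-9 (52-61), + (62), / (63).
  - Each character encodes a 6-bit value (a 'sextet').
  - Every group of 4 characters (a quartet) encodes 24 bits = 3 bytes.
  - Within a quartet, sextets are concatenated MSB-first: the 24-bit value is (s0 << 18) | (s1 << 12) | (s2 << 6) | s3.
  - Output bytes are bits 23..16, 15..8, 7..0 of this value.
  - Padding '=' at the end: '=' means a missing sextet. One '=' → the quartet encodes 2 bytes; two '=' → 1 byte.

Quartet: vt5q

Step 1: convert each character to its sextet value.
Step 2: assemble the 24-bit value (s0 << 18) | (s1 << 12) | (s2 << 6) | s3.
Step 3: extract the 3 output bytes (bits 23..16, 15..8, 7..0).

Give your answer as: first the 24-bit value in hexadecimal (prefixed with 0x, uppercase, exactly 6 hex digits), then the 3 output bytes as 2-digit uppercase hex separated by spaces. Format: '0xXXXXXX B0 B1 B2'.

Sextets: v=47, t=45, 5=57, q=42
24-bit: (47<<18) | (45<<12) | (57<<6) | 42
      = 0xBC0000 | 0x02D000 | 0x000E40 | 0x00002A
      = 0xBEDE6A
Bytes: (v>>16)&0xFF=BE, (v>>8)&0xFF=DE, v&0xFF=6A

Answer: 0xBEDE6A BE DE 6A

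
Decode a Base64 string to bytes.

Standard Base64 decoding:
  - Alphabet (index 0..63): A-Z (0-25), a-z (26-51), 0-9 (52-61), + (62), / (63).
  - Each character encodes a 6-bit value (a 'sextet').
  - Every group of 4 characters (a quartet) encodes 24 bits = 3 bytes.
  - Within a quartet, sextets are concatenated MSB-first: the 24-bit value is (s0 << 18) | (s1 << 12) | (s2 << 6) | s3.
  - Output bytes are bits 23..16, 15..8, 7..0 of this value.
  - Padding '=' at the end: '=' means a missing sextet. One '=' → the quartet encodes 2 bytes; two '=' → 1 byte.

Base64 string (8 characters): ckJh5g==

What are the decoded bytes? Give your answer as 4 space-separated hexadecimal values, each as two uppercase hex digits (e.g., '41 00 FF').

After char 0 ('c'=28): chars_in_quartet=1 acc=0x1C bytes_emitted=0
After char 1 ('k'=36): chars_in_quartet=2 acc=0x724 bytes_emitted=0
After char 2 ('J'=9): chars_in_quartet=3 acc=0x1C909 bytes_emitted=0
After char 3 ('h'=33): chars_in_quartet=4 acc=0x724261 -> emit 72 42 61, reset; bytes_emitted=3
After char 4 ('5'=57): chars_in_quartet=1 acc=0x39 bytes_emitted=3
After char 5 ('g'=32): chars_in_quartet=2 acc=0xE60 bytes_emitted=3
Padding '==': partial quartet acc=0xE60 -> emit E6; bytes_emitted=4

Answer: 72 42 61 E6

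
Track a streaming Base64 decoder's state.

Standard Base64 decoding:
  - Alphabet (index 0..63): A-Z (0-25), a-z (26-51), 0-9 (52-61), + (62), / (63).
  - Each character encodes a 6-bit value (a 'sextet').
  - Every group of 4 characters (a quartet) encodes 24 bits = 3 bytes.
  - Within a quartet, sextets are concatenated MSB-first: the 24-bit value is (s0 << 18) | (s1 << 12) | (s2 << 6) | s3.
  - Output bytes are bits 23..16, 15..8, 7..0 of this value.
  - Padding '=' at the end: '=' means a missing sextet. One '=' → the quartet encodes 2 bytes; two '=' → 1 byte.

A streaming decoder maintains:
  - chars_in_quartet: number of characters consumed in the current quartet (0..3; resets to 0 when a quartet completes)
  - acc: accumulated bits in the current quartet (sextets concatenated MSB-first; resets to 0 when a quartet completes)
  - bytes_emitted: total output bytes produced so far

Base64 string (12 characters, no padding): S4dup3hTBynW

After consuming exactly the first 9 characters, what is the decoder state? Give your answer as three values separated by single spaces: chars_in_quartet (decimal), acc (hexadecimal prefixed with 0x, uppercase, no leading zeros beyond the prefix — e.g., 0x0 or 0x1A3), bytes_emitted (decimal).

Answer: 1 0x1 6

Derivation:
After char 0 ('S'=18): chars_in_quartet=1 acc=0x12 bytes_emitted=0
After char 1 ('4'=56): chars_in_quartet=2 acc=0x4B8 bytes_emitted=0
After char 2 ('d'=29): chars_in_quartet=3 acc=0x12E1D bytes_emitted=0
After char 3 ('u'=46): chars_in_quartet=4 acc=0x4B876E -> emit 4B 87 6E, reset; bytes_emitted=3
After char 4 ('p'=41): chars_in_quartet=1 acc=0x29 bytes_emitted=3
After char 5 ('3'=55): chars_in_quartet=2 acc=0xA77 bytes_emitted=3
After char 6 ('h'=33): chars_in_quartet=3 acc=0x29DE1 bytes_emitted=3
After char 7 ('T'=19): chars_in_quartet=4 acc=0xA77853 -> emit A7 78 53, reset; bytes_emitted=6
After char 8 ('B'=1): chars_in_quartet=1 acc=0x1 bytes_emitted=6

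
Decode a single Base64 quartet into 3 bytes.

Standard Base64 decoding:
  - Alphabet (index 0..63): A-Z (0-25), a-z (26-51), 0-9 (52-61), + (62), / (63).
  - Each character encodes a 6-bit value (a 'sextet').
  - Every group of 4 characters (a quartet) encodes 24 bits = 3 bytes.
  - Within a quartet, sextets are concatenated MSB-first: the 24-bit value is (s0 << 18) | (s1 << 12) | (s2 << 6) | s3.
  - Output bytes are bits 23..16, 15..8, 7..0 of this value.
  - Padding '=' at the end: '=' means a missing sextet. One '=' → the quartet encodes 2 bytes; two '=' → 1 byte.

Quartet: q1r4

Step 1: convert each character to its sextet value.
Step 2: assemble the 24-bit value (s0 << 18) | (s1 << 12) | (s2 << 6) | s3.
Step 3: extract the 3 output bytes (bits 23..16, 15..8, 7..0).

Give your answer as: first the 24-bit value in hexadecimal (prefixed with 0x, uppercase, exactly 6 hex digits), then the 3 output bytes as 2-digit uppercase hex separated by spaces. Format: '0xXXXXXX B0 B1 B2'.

Answer: 0xAB5AF8 AB 5A F8

Derivation:
Sextets: q=42, 1=53, r=43, 4=56
24-bit: (42<<18) | (53<<12) | (43<<6) | 56
      = 0xA80000 | 0x035000 | 0x000AC0 | 0x000038
      = 0xAB5AF8
Bytes: (v>>16)&0xFF=AB, (v>>8)&0xFF=5A, v&0xFF=F8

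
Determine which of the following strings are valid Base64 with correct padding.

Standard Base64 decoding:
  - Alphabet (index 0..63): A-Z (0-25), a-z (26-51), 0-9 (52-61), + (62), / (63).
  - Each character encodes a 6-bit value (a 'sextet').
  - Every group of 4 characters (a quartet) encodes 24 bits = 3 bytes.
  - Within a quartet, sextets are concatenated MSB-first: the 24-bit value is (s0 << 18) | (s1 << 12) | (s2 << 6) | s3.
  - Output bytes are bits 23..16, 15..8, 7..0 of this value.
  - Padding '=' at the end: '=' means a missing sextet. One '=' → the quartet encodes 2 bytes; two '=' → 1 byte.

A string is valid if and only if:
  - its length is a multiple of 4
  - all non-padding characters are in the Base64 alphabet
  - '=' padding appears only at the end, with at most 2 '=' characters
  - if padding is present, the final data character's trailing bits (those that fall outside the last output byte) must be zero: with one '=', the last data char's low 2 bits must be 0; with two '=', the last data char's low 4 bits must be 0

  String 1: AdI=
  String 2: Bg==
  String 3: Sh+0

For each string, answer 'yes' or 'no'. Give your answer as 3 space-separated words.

Answer: yes yes yes

Derivation:
String 1: 'AdI=' → valid
String 2: 'Bg==' → valid
String 3: 'Sh+0' → valid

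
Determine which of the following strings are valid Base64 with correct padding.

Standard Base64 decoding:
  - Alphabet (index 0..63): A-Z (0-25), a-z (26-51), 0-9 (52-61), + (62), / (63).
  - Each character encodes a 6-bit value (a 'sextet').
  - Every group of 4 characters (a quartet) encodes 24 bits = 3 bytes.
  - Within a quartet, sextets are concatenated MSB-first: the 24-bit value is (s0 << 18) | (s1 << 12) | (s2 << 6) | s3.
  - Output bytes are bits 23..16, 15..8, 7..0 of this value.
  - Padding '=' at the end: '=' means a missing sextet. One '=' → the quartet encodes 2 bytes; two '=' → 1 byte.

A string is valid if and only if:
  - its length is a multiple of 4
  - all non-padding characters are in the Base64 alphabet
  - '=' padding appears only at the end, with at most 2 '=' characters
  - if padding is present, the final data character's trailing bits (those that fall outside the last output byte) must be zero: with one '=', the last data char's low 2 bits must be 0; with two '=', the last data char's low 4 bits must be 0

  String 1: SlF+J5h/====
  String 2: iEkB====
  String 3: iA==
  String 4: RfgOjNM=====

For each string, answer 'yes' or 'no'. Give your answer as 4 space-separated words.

String 1: 'SlF+J5h/====' → invalid (4 pad chars (max 2))
String 2: 'iEkB====' → invalid (4 pad chars (max 2))
String 3: 'iA==' → valid
String 4: 'RfgOjNM=====' → invalid (5 pad chars (max 2))

Answer: no no yes no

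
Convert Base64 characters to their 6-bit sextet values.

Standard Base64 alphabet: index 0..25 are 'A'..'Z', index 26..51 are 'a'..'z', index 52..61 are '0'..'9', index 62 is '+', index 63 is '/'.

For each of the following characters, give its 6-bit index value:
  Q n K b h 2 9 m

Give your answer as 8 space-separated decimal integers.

Answer: 16 39 10 27 33 54 61 38

Derivation:
'Q': A..Z range, ord('Q') − ord('A') = 16
'n': a..z range, 26 + ord('n') − ord('a') = 39
'K': A..Z range, ord('K') − ord('A') = 10
'b': a..z range, 26 + ord('b') − ord('a') = 27
'h': a..z range, 26 + ord('h') − ord('a') = 33
'2': 0..9 range, 52 + ord('2') − ord('0') = 54
'9': 0..9 range, 52 + ord('9') − ord('0') = 61
'm': a..z range, 26 + ord('m') − ord('a') = 38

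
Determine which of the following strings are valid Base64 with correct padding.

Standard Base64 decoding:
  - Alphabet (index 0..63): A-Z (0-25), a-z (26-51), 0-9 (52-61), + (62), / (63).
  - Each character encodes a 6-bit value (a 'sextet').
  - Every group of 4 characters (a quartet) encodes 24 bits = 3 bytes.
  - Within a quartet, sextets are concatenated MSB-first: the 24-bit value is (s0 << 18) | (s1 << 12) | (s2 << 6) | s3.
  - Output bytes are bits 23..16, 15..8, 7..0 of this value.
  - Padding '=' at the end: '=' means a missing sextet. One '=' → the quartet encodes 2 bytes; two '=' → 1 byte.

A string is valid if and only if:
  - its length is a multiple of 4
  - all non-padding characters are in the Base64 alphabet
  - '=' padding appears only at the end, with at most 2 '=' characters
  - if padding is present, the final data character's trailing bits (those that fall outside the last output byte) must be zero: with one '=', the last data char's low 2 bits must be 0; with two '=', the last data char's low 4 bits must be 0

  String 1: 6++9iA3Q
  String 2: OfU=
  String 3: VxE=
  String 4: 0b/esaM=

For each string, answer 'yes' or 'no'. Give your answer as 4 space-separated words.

String 1: '6++9iA3Q' → valid
String 2: 'OfU=' → valid
String 3: 'VxE=' → valid
String 4: '0b/esaM=' → valid

Answer: yes yes yes yes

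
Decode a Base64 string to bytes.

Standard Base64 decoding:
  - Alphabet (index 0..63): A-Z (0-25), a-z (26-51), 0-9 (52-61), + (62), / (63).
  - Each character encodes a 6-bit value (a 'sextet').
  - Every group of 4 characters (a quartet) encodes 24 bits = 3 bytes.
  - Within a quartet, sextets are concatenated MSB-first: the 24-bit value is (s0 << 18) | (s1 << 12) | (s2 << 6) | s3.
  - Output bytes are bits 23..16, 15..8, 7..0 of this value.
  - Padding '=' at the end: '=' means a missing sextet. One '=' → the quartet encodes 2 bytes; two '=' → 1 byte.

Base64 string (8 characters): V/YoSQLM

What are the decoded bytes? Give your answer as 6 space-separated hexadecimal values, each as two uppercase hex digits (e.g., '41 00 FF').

After char 0 ('V'=21): chars_in_quartet=1 acc=0x15 bytes_emitted=0
After char 1 ('/'=63): chars_in_quartet=2 acc=0x57F bytes_emitted=0
After char 2 ('Y'=24): chars_in_quartet=3 acc=0x15FD8 bytes_emitted=0
After char 3 ('o'=40): chars_in_quartet=4 acc=0x57F628 -> emit 57 F6 28, reset; bytes_emitted=3
After char 4 ('S'=18): chars_in_quartet=1 acc=0x12 bytes_emitted=3
After char 5 ('Q'=16): chars_in_quartet=2 acc=0x490 bytes_emitted=3
After char 6 ('L'=11): chars_in_quartet=3 acc=0x1240B bytes_emitted=3
After char 7 ('M'=12): chars_in_quartet=4 acc=0x4902CC -> emit 49 02 CC, reset; bytes_emitted=6

Answer: 57 F6 28 49 02 CC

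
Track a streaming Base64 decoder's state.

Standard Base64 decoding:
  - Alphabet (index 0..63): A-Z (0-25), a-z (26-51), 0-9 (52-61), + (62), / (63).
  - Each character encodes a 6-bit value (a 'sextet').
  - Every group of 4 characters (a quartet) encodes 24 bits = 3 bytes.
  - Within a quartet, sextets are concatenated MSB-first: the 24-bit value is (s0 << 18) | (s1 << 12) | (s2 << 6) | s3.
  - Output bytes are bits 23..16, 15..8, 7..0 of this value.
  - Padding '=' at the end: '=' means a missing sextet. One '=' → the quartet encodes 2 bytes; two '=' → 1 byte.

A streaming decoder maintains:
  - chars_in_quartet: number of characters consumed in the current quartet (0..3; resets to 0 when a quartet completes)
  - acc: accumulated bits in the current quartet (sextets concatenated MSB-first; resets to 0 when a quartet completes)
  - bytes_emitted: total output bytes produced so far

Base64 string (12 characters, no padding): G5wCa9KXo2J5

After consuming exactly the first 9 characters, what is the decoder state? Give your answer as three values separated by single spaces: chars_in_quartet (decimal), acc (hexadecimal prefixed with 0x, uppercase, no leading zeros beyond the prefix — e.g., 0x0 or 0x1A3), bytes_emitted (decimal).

After char 0 ('G'=6): chars_in_quartet=1 acc=0x6 bytes_emitted=0
After char 1 ('5'=57): chars_in_quartet=2 acc=0x1B9 bytes_emitted=0
After char 2 ('w'=48): chars_in_quartet=3 acc=0x6E70 bytes_emitted=0
After char 3 ('C'=2): chars_in_quartet=4 acc=0x1B9C02 -> emit 1B 9C 02, reset; bytes_emitted=3
After char 4 ('a'=26): chars_in_quartet=1 acc=0x1A bytes_emitted=3
After char 5 ('9'=61): chars_in_quartet=2 acc=0x6BD bytes_emitted=3
After char 6 ('K'=10): chars_in_quartet=3 acc=0x1AF4A bytes_emitted=3
After char 7 ('X'=23): chars_in_quartet=4 acc=0x6BD297 -> emit 6B D2 97, reset; bytes_emitted=6
After char 8 ('o'=40): chars_in_quartet=1 acc=0x28 bytes_emitted=6

Answer: 1 0x28 6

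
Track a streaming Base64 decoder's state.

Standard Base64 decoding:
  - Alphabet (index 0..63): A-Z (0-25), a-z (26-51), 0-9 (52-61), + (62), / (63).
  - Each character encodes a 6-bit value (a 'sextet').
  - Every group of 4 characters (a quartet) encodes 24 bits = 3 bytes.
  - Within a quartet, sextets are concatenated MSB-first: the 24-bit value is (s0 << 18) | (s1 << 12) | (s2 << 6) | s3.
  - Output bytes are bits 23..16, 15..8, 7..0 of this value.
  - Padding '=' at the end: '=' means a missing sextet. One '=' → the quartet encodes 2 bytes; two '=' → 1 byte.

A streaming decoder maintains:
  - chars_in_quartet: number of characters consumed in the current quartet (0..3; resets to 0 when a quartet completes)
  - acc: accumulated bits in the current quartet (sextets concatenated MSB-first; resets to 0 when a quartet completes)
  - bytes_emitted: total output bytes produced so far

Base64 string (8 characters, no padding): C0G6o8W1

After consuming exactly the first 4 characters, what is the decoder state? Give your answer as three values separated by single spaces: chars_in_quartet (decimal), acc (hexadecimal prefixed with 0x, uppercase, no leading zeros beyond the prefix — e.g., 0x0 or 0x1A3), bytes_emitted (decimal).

Answer: 0 0x0 3

Derivation:
After char 0 ('C'=2): chars_in_quartet=1 acc=0x2 bytes_emitted=0
After char 1 ('0'=52): chars_in_quartet=2 acc=0xB4 bytes_emitted=0
After char 2 ('G'=6): chars_in_quartet=3 acc=0x2D06 bytes_emitted=0
After char 3 ('6'=58): chars_in_quartet=4 acc=0xB41BA -> emit 0B 41 BA, reset; bytes_emitted=3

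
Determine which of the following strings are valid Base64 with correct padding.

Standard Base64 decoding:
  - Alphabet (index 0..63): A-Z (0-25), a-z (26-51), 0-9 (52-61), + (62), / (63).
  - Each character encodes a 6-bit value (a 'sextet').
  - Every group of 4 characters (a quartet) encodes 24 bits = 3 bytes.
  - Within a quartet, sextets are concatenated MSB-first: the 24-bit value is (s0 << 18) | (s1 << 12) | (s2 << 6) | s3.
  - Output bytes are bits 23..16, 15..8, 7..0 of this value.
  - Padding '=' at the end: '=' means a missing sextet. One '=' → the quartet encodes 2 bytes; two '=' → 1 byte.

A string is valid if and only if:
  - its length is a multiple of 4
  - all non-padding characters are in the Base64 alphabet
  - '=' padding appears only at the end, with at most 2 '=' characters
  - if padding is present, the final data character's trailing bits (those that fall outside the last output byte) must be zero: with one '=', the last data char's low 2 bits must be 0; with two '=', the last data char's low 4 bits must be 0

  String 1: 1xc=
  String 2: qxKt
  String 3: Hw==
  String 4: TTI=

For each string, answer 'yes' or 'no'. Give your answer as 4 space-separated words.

String 1: '1xc=' → valid
String 2: 'qxKt' → valid
String 3: 'Hw==' → valid
String 4: 'TTI=' → valid

Answer: yes yes yes yes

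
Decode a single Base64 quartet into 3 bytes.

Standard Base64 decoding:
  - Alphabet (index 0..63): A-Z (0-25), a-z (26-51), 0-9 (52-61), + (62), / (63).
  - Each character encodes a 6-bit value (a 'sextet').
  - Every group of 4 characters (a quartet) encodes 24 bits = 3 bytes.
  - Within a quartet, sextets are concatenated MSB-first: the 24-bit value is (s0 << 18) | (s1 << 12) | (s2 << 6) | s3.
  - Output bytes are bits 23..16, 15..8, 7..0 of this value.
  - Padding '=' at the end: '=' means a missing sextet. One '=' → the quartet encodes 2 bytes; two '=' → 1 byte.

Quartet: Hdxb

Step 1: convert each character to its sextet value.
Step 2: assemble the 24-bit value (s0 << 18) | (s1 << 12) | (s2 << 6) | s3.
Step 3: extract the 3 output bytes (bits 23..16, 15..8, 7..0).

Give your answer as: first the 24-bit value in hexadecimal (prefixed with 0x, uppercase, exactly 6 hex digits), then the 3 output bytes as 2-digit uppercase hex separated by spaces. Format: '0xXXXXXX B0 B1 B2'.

Sextets: H=7, d=29, x=49, b=27
24-bit: (7<<18) | (29<<12) | (49<<6) | 27
      = 0x1C0000 | 0x01D000 | 0x000C40 | 0x00001B
      = 0x1DDC5B
Bytes: (v>>16)&0xFF=1D, (v>>8)&0xFF=DC, v&0xFF=5B

Answer: 0x1DDC5B 1D DC 5B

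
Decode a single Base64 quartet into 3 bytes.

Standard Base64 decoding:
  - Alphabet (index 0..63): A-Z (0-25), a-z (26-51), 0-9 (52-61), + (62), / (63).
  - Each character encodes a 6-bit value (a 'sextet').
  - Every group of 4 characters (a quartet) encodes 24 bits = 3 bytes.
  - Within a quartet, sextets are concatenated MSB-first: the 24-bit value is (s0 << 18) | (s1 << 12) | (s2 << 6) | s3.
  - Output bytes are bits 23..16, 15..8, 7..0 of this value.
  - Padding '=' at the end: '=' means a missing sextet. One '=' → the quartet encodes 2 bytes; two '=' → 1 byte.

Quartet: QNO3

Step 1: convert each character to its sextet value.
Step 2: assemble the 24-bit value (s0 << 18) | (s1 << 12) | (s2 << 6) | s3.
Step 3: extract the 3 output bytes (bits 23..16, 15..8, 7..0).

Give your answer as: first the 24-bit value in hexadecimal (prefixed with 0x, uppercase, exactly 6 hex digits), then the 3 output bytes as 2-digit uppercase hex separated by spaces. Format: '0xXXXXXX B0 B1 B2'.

Answer: 0x40D3B7 40 D3 B7

Derivation:
Sextets: Q=16, N=13, O=14, 3=55
24-bit: (16<<18) | (13<<12) | (14<<6) | 55
      = 0x400000 | 0x00D000 | 0x000380 | 0x000037
      = 0x40D3B7
Bytes: (v>>16)&0xFF=40, (v>>8)&0xFF=D3, v&0xFF=B7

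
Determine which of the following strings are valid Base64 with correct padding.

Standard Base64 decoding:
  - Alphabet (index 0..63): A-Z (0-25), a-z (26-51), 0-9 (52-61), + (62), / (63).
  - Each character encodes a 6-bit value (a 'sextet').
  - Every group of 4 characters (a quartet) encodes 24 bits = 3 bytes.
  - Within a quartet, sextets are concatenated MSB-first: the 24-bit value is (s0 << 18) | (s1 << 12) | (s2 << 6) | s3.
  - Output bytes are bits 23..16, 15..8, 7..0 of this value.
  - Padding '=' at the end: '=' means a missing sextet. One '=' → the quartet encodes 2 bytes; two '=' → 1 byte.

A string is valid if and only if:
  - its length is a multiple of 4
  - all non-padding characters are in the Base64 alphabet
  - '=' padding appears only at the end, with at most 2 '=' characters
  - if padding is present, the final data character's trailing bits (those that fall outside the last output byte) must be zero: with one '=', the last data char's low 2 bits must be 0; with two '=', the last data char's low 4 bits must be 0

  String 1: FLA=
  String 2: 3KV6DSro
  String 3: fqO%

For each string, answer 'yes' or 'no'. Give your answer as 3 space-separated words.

String 1: 'FLA=' → valid
String 2: '3KV6DSro' → valid
String 3: 'fqO%' → invalid (bad char(s): ['%'])

Answer: yes yes no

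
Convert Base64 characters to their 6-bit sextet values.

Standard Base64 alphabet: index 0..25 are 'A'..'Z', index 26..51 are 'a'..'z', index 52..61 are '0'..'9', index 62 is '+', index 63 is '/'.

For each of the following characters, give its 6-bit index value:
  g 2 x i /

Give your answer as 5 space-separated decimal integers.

'g': a..z range, 26 + ord('g') − ord('a') = 32
'2': 0..9 range, 52 + ord('2') − ord('0') = 54
'x': a..z range, 26 + ord('x') − ord('a') = 49
'i': a..z range, 26 + ord('i') − ord('a') = 34
'/': index 63

Answer: 32 54 49 34 63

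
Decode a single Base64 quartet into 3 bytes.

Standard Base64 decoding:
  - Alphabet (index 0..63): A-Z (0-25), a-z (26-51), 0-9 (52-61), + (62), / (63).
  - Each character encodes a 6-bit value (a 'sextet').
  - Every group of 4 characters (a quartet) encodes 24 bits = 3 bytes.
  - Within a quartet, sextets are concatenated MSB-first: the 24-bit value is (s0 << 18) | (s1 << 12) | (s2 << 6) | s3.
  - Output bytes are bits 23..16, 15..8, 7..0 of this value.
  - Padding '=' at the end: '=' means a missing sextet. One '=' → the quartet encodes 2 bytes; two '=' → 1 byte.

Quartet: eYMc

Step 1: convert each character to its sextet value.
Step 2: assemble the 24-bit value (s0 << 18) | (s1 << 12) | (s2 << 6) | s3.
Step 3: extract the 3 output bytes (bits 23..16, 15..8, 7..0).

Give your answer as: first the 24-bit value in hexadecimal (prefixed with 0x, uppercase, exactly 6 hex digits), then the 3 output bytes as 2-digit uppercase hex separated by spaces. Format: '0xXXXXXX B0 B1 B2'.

Sextets: e=30, Y=24, M=12, c=28
24-bit: (30<<18) | (24<<12) | (12<<6) | 28
      = 0x780000 | 0x018000 | 0x000300 | 0x00001C
      = 0x79831C
Bytes: (v>>16)&0xFF=79, (v>>8)&0xFF=83, v&0xFF=1C

Answer: 0x79831C 79 83 1C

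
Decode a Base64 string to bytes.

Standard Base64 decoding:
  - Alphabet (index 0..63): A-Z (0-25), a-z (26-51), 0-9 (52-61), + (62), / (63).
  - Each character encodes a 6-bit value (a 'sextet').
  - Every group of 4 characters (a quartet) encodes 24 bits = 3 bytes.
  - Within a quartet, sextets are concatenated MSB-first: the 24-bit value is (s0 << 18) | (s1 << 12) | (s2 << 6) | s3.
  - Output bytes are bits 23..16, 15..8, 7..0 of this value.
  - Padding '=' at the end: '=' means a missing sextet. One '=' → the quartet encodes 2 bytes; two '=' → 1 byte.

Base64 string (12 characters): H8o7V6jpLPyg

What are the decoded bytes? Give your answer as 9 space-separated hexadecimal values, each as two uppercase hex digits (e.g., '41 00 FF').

Answer: 1F CA 3B 57 A8 E9 2C FC A0

Derivation:
After char 0 ('H'=7): chars_in_quartet=1 acc=0x7 bytes_emitted=0
After char 1 ('8'=60): chars_in_quartet=2 acc=0x1FC bytes_emitted=0
After char 2 ('o'=40): chars_in_quartet=3 acc=0x7F28 bytes_emitted=0
After char 3 ('7'=59): chars_in_quartet=4 acc=0x1FCA3B -> emit 1F CA 3B, reset; bytes_emitted=3
After char 4 ('V'=21): chars_in_quartet=1 acc=0x15 bytes_emitted=3
After char 5 ('6'=58): chars_in_quartet=2 acc=0x57A bytes_emitted=3
After char 6 ('j'=35): chars_in_quartet=3 acc=0x15EA3 bytes_emitted=3
After char 7 ('p'=41): chars_in_quartet=4 acc=0x57A8E9 -> emit 57 A8 E9, reset; bytes_emitted=6
After char 8 ('L'=11): chars_in_quartet=1 acc=0xB bytes_emitted=6
After char 9 ('P'=15): chars_in_quartet=2 acc=0x2CF bytes_emitted=6
After char 10 ('y'=50): chars_in_quartet=3 acc=0xB3F2 bytes_emitted=6
After char 11 ('g'=32): chars_in_quartet=4 acc=0x2CFCA0 -> emit 2C FC A0, reset; bytes_emitted=9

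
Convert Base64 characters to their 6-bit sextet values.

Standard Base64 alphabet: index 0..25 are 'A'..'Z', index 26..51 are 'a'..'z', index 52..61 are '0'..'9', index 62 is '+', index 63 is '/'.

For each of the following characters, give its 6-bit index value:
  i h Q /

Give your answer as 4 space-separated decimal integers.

Answer: 34 33 16 63

Derivation:
'i': a..z range, 26 + ord('i') − ord('a') = 34
'h': a..z range, 26 + ord('h') − ord('a') = 33
'Q': A..Z range, ord('Q') − ord('A') = 16
'/': index 63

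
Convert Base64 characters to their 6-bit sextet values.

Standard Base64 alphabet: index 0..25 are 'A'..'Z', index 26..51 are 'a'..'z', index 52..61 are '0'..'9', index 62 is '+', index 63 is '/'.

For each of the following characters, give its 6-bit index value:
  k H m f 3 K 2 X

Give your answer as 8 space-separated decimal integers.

'k': a..z range, 26 + ord('k') − ord('a') = 36
'H': A..Z range, ord('H') − ord('A') = 7
'm': a..z range, 26 + ord('m') − ord('a') = 38
'f': a..z range, 26 + ord('f') − ord('a') = 31
'3': 0..9 range, 52 + ord('3') − ord('0') = 55
'K': A..Z range, ord('K') − ord('A') = 10
'2': 0..9 range, 52 + ord('2') − ord('0') = 54
'X': A..Z range, ord('X') − ord('A') = 23

Answer: 36 7 38 31 55 10 54 23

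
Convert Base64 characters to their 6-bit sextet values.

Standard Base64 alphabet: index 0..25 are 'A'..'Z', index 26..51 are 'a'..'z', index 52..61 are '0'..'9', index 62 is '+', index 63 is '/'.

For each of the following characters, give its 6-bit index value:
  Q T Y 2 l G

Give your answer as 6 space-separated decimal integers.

'Q': A..Z range, ord('Q') − ord('A') = 16
'T': A..Z range, ord('T') − ord('A') = 19
'Y': A..Z range, ord('Y') − ord('A') = 24
'2': 0..9 range, 52 + ord('2') − ord('0') = 54
'l': a..z range, 26 + ord('l') − ord('a') = 37
'G': A..Z range, ord('G') − ord('A') = 6

Answer: 16 19 24 54 37 6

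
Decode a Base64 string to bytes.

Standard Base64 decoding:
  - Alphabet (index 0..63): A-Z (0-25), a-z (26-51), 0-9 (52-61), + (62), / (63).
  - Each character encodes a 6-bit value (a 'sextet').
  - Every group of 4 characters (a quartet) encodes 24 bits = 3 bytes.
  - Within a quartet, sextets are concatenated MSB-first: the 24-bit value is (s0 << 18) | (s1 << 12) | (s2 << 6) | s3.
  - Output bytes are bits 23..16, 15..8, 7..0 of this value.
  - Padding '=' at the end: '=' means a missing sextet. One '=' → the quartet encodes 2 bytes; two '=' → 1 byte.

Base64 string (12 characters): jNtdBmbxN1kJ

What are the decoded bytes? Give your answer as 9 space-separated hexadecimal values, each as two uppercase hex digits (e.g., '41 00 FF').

Answer: 8C DB 5D 06 66 F1 37 59 09

Derivation:
After char 0 ('j'=35): chars_in_quartet=1 acc=0x23 bytes_emitted=0
After char 1 ('N'=13): chars_in_quartet=2 acc=0x8CD bytes_emitted=0
After char 2 ('t'=45): chars_in_quartet=3 acc=0x2336D bytes_emitted=0
After char 3 ('d'=29): chars_in_quartet=4 acc=0x8CDB5D -> emit 8C DB 5D, reset; bytes_emitted=3
After char 4 ('B'=1): chars_in_quartet=1 acc=0x1 bytes_emitted=3
After char 5 ('m'=38): chars_in_quartet=2 acc=0x66 bytes_emitted=3
After char 6 ('b'=27): chars_in_quartet=3 acc=0x199B bytes_emitted=3
After char 7 ('x'=49): chars_in_quartet=4 acc=0x666F1 -> emit 06 66 F1, reset; bytes_emitted=6
After char 8 ('N'=13): chars_in_quartet=1 acc=0xD bytes_emitted=6
After char 9 ('1'=53): chars_in_quartet=2 acc=0x375 bytes_emitted=6
After char 10 ('k'=36): chars_in_quartet=3 acc=0xDD64 bytes_emitted=6
After char 11 ('J'=9): chars_in_quartet=4 acc=0x375909 -> emit 37 59 09, reset; bytes_emitted=9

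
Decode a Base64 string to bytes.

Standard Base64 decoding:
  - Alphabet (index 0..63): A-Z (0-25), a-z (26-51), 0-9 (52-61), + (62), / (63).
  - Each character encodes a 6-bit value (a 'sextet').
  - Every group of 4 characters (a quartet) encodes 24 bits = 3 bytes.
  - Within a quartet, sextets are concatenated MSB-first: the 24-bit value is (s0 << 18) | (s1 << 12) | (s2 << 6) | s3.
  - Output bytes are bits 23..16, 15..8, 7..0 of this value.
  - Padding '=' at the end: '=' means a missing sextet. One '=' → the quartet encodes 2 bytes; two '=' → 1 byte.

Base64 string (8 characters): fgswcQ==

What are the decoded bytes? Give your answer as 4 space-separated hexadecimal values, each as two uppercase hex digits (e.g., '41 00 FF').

Answer: 7E 0B 30 71

Derivation:
After char 0 ('f'=31): chars_in_quartet=1 acc=0x1F bytes_emitted=0
After char 1 ('g'=32): chars_in_quartet=2 acc=0x7E0 bytes_emitted=0
After char 2 ('s'=44): chars_in_quartet=3 acc=0x1F82C bytes_emitted=0
After char 3 ('w'=48): chars_in_quartet=4 acc=0x7E0B30 -> emit 7E 0B 30, reset; bytes_emitted=3
After char 4 ('c'=28): chars_in_quartet=1 acc=0x1C bytes_emitted=3
After char 5 ('Q'=16): chars_in_quartet=2 acc=0x710 bytes_emitted=3
Padding '==': partial quartet acc=0x710 -> emit 71; bytes_emitted=4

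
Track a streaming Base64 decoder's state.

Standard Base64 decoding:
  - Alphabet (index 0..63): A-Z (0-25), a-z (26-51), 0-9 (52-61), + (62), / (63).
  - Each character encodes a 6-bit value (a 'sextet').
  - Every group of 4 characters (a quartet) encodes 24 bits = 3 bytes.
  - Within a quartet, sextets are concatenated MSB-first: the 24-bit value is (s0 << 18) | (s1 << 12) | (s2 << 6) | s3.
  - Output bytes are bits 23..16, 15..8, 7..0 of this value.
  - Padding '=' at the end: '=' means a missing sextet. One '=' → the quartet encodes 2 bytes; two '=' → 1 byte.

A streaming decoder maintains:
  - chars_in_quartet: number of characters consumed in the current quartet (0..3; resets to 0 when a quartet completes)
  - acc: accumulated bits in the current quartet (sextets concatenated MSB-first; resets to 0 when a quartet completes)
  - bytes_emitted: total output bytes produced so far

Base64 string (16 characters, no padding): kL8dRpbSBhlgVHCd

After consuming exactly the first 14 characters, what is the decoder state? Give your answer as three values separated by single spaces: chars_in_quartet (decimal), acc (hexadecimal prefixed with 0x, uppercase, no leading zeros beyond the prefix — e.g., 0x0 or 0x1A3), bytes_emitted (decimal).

After char 0 ('k'=36): chars_in_quartet=1 acc=0x24 bytes_emitted=0
After char 1 ('L'=11): chars_in_quartet=2 acc=0x90B bytes_emitted=0
After char 2 ('8'=60): chars_in_quartet=3 acc=0x242FC bytes_emitted=0
After char 3 ('d'=29): chars_in_quartet=4 acc=0x90BF1D -> emit 90 BF 1D, reset; bytes_emitted=3
After char 4 ('R'=17): chars_in_quartet=1 acc=0x11 bytes_emitted=3
After char 5 ('p'=41): chars_in_quartet=2 acc=0x469 bytes_emitted=3
After char 6 ('b'=27): chars_in_quartet=3 acc=0x11A5B bytes_emitted=3
After char 7 ('S'=18): chars_in_quartet=4 acc=0x4696D2 -> emit 46 96 D2, reset; bytes_emitted=6
After char 8 ('B'=1): chars_in_quartet=1 acc=0x1 bytes_emitted=6
After char 9 ('h'=33): chars_in_quartet=2 acc=0x61 bytes_emitted=6
After char 10 ('l'=37): chars_in_quartet=3 acc=0x1865 bytes_emitted=6
After char 11 ('g'=32): chars_in_quartet=4 acc=0x61960 -> emit 06 19 60, reset; bytes_emitted=9
After char 12 ('V'=21): chars_in_quartet=1 acc=0x15 bytes_emitted=9
After char 13 ('H'=7): chars_in_quartet=2 acc=0x547 bytes_emitted=9

Answer: 2 0x547 9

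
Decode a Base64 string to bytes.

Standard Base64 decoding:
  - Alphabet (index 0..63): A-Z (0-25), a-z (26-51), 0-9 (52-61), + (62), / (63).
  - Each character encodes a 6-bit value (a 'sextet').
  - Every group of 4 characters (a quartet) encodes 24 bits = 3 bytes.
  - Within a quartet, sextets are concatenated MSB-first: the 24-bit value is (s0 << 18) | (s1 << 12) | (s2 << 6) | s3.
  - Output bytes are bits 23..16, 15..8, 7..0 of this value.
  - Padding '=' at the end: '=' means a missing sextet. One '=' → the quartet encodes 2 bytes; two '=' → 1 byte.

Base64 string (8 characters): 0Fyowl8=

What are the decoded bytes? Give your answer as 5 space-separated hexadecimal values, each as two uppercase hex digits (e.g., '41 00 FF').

Answer: D0 5C A8 C2 5F

Derivation:
After char 0 ('0'=52): chars_in_quartet=1 acc=0x34 bytes_emitted=0
After char 1 ('F'=5): chars_in_quartet=2 acc=0xD05 bytes_emitted=0
After char 2 ('y'=50): chars_in_quartet=3 acc=0x34172 bytes_emitted=0
After char 3 ('o'=40): chars_in_quartet=4 acc=0xD05CA8 -> emit D0 5C A8, reset; bytes_emitted=3
After char 4 ('w'=48): chars_in_quartet=1 acc=0x30 bytes_emitted=3
After char 5 ('l'=37): chars_in_quartet=2 acc=0xC25 bytes_emitted=3
After char 6 ('8'=60): chars_in_quartet=3 acc=0x3097C bytes_emitted=3
Padding '=': partial quartet acc=0x3097C -> emit C2 5F; bytes_emitted=5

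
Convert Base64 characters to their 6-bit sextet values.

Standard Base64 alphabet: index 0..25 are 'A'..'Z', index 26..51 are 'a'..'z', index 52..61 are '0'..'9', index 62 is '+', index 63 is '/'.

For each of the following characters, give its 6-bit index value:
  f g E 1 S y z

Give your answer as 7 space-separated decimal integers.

'f': a..z range, 26 + ord('f') − ord('a') = 31
'g': a..z range, 26 + ord('g') − ord('a') = 32
'E': A..Z range, ord('E') − ord('A') = 4
'1': 0..9 range, 52 + ord('1') − ord('0') = 53
'S': A..Z range, ord('S') − ord('A') = 18
'y': a..z range, 26 + ord('y') − ord('a') = 50
'z': a..z range, 26 + ord('z') − ord('a') = 51

Answer: 31 32 4 53 18 50 51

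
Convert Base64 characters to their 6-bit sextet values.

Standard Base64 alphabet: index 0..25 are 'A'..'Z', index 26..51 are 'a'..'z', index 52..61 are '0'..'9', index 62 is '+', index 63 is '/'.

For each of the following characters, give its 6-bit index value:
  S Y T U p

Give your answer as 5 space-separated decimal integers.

'S': A..Z range, ord('S') − ord('A') = 18
'Y': A..Z range, ord('Y') − ord('A') = 24
'T': A..Z range, ord('T') − ord('A') = 19
'U': A..Z range, ord('U') − ord('A') = 20
'p': a..z range, 26 + ord('p') − ord('a') = 41

Answer: 18 24 19 20 41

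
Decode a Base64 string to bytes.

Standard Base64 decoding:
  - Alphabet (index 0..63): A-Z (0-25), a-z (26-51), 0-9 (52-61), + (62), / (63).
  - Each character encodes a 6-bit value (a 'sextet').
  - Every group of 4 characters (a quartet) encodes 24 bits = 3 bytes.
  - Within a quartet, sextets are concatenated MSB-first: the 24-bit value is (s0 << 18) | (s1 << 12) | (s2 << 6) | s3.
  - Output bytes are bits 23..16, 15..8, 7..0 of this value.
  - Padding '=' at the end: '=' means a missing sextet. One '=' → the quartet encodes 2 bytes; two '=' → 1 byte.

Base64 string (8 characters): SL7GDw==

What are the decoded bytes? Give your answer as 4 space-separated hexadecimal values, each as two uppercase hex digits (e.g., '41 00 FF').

Answer: 48 BE C6 0F

Derivation:
After char 0 ('S'=18): chars_in_quartet=1 acc=0x12 bytes_emitted=0
After char 1 ('L'=11): chars_in_quartet=2 acc=0x48B bytes_emitted=0
After char 2 ('7'=59): chars_in_quartet=3 acc=0x122FB bytes_emitted=0
After char 3 ('G'=6): chars_in_quartet=4 acc=0x48BEC6 -> emit 48 BE C6, reset; bytes_emitted=3
After char 4 ('D'=3): chars_in_quartet=1 acc=0x3 bytes_emitted=3
After char 5 ('w'=48): chars_in_quartet=2 acc=0xF0 bytes_emitted=3
Padding '==': partial quartet acc=0xF0 -> emit 0F; bytes_emitted=4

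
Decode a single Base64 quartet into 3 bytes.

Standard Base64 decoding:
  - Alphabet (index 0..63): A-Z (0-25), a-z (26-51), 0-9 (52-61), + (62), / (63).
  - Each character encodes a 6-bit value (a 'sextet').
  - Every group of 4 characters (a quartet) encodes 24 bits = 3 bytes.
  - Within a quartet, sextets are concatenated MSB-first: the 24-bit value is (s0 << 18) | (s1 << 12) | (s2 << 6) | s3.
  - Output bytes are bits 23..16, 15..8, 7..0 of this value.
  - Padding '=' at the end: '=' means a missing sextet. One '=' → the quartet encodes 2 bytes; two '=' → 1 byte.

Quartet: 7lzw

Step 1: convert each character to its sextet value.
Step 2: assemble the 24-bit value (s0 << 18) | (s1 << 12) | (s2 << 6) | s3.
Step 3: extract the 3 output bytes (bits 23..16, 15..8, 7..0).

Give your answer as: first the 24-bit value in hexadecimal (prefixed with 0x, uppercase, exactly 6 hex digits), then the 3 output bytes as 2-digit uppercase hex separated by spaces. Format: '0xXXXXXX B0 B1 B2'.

Sextets: 7=59, l=37, z=51, w=48
24-bit: (59<<18) | (37<<12) | (51<<6) | 48
      = 0xEC0000 | 0x025000 | 0x000CC0 | 0x000030
      = 0xEE5CF0
Bytes: (v>>16)&0xFF=EE, (v>>8)&0xFF=5C, v&0xFF=F0

Answer: 0xEE5CF0 EE 5C F0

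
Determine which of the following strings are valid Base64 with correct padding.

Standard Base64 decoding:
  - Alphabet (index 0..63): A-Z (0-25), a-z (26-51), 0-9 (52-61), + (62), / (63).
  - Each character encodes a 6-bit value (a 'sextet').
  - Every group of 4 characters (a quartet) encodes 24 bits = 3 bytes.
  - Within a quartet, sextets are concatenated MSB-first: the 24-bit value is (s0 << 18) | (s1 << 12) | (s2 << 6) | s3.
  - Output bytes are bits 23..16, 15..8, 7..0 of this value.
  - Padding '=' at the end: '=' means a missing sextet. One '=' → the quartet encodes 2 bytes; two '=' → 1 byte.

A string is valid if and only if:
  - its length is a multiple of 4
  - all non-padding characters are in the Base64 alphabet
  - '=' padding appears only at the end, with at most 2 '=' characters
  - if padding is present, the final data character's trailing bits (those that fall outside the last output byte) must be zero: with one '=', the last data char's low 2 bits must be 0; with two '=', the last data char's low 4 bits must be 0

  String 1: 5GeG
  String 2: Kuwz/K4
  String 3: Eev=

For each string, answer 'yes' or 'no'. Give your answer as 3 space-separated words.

String 1: '5GeG' → valid
String 2: 'Kuwz/K4' → invalid (len=7 not mult of 4)
String 3: 'Eev=' → invalid (bad trailing bits)

Answer: yes no no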